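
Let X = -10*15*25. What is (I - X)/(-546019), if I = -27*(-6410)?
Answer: -176820/546019 ≈ -0.32383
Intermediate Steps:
I = 173070
X = -3750 (X = -150*25 = -3750)
(I - X)/(-546019) = (173070 - 1*(-3750))/(-546019) = (173070 + 3750)*(-1/546019) = 176820*(-1/546019) = -176820/546019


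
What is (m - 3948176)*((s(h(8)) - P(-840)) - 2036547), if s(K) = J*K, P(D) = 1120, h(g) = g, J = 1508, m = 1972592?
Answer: 4001748877152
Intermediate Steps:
s(K) = 1508*K
(m - 3948176)*((s(h(8)) - P(-840)) - 2036547) = (1972592 - 3948176)*((1508*8 - 1*1120) - 2036547) = -1975584*((12064 - 1120) - 2036547) = -1975584*(10944 - 2036547) = -1975584*(-2025603) = 4001748877152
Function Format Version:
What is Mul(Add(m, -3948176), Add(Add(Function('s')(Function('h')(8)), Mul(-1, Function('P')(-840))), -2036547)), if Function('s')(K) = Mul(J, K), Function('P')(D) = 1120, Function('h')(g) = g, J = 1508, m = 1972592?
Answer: 4001748877152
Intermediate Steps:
Function('s')(K) = Mul(1508, K)
Mul(Add(m, -3948176), Add(Add(Function('s')(Function('h')(8)), Mul(-1, Function('P')(-840))), -2036547)) = Mul(Add(1972592, -3948176), Add(Add(Mul(1508, 8), Mul(-1, 1120)), -2036547)) = Mul(-1975584, Add(Add(12064, -1120), -2036547)) = Mul(-1975584, Add(10944, -2036547)) = Mul(-1975584, -2025603) = 4001748877152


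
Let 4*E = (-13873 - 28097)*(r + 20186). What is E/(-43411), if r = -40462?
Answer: -212745930/43411 ≈ -4900.7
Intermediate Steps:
E = 212745930 (E = ((-13873 - 28097)*(-40462 + 20186))/4 = (-41970*(-20276))/4 = (¼)*850983720 = 212745930)
E/(-43411) = 212745930/(-43411) = 212745930*(-1/43411) = -212745930/43411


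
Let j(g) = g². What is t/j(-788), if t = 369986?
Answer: 184993/310472 ≈ 0.59584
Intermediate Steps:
t/j(-788) = 369986/((-788)²) = 369986/620944 = 369986*(1/620944) = 184993/310472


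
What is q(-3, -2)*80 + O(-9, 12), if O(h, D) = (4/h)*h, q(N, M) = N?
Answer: -236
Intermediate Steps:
O(h, D) = 4
q(-3, -2)*80 + O(-9, 12) = -3*80 + 4 = -240 + 4 = -236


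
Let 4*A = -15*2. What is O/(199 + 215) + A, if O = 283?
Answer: -1411/207 ≈ -6.8164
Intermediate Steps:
A = -15/2 (A = (-15*2)/4 = (¼)*(-30) = -15/2 ≈ -7.5000)
O/(199 + 215) + A = 283/(199 + 215) - 15/2 = 283/414 - 15/2 = -1411/207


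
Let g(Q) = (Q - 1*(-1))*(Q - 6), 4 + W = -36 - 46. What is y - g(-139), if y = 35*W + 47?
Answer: -22973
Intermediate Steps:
W = -86 (W = -4 + (-36 - 46) = -4 - 82 = -86)
y = -2963 (y = 35*(-86) + 47 = -3010 + 47 = -2963)
g(Q) = (1 + Q)*(-6 + Q) (g(Q) = (Q + 1)*(-6 + Q) = (1 + Q)*(-6 + Q))
y - g(-139) = -2963 - (-6 + (-139)² - 5*(-139)) = -2963 - (-6 + 19321 + 695) = -2963 - 1*20010 = -2963 - 20010 = -22973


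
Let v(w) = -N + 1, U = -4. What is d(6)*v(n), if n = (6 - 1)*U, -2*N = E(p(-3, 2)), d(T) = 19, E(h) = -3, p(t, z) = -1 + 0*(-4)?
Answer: -19/2 ≈ -9.5000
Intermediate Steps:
p(t, z) = -1 (p(t, z) = -1 + 0 = -1)
N = 3/2 (N = -1/2*(-3) = 3/2 ≈ 1.5000)
n = -20 (n = (6 - 1)*(-4) = 5*(-4) = -20)
v(w) = -1/2 (v(w) = -1*3/2 + 1 = -3/2 + 1 = -1/2)
d(6)*v(n) = 19*(-1/2) = -19/2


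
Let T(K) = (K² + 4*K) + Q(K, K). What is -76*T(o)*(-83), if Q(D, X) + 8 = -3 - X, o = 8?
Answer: 485716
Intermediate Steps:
Q(D, X) = -11 - X (Q(D, X) = -8 + (-3 - X) = -11 - X)
T(K) = -11 + K² + 3*K (T(K) = (K² + 4*K) + (-11 - K) = -11 + K² + 3*K)
-76*T(o)*(-83) = -76*(-11 + 8² + 3*8)*(-83) = -76*(-11 + 64 + 24)*(-83) = -76*77*(-83) = -5852*(-83) = 485716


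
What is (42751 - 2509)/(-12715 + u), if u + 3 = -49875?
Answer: -40242/62593 ≈ -0.64292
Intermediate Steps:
u = -49878 (u = -3 - 49875 = -49878)
(42751 - 2509)/(-12715 + u) = (42751 - 2509)/(-12715 - 49878) = 40242/(-62593) = 40242*(-1/62593) = -40242/62593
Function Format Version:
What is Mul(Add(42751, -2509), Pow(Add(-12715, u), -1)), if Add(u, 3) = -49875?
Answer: Rational(-40242, 62593) ≈ -0.64292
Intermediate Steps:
u = -49878 (u = Add(-3, -49875) = -49878)
Mul(Add(42751, -2509), Pow(Add(-12715, u), -1)) = Mul(Add(42751, -2509), Pow(Add(-12715, -49878), -1)) = Mul(40242, Pow(-62593, -1)) = Mul(40242, Rational(-1, 62593)) = Rational(-40242, 62593)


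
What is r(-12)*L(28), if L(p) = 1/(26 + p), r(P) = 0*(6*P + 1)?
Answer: 0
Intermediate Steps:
r(P) = 0 (r(P) = 0*(1 + 6*P) = 0)
r(-12)*L(28) = 0/(26 + 28) = 0/54 = 0*(1/54) = 0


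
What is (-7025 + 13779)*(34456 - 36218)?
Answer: -11900548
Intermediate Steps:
(-7025 + 13779)*(34456 - 36218) = 6754*(-1762) = -11900548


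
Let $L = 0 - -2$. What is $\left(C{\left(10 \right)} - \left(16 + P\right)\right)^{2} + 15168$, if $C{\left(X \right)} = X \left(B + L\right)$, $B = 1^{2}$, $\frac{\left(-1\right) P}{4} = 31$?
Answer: $34212$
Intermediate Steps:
$P = -124$ ($P = \left(-4\right) 31 = -124$)
$L = 2$ ($L = 0 + 2 = 2$)
$B = 1$
$C{\left(X \right)} = 3 X$ ($C{\left(X \right)} = X \left(1 + 2\right) = X 3 = 3 X$)
$\left(C{\left(10 \right)} - \left(16 + P\right)\right)^{2} + 15168 = \left(3 \cdot 10 - -108\right)^{2} + 15168 = \left(30 + \left(-16 + 124\right)\right)^{2} + 15168 = \left(30 + 108\right)^{2} + 15168 = 138^{2} + 15168 = 19044 + 15168 = 34212$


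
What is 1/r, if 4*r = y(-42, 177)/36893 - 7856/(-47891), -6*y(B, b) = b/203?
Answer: 2869352484712/117668726079 ≈ 24.385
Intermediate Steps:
y(B, b) = -b/1218 (y(B, b) = -b/(6*203) = -b/1218)
r = 117668726079/2869352484712 (r = (-1/1218*177/36893 - 7856/(-47891))/4 = (-59/406*1/36893 - 7856*(-1/47891))/4 = (-59/14978558 + 7856/47891)/4 = (1/4)*(117668726079/717338121178) = 117668726079/2869352484712 ≈ 0.041009)
1/r = 1/(117668726079/2869352484712) = 2869352484712/117668726079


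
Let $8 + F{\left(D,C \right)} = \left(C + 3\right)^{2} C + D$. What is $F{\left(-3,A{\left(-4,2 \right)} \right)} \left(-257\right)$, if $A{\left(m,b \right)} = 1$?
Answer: $-1285$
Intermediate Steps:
$F{\left(D,C \right)} = -8 + D + C \left(3 + C\right)^{2}$ ($F{\left(D,C \right)} = -8 + \left(\left(C + 3\right)^{2} C + D\right) = -8 + \left(\left(3 + C\right)^{2} C + D\right) = -8 + \left(C \left(3 + C\right)^{2} + D\right) = -8 + \left(D + C \left(3 + C\right)^{2}\right) = -8 + D + C \left(3 + C\right)^{2}$)
$F{\left(-3,A{\left(-4,2 \right)} \right)} \left(-257\right) = \left(-8 - 3 + 1 \left(3 + 1\right)^{2}\right) \left(-257\right) = \left(-8 - 3 + 1 \cdot 4^{2}\right) \left(-257\right) = \left(-8 - 3 + 1 \cdot 16\right) \left(-257\right) = \left(-8 - 3 + 16\right) \left(-257\right) = 5 \left(-257\right) = -1285$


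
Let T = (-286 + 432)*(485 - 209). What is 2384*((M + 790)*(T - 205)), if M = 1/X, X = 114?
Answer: 4303877576792/57 ≈ 7.5507e+10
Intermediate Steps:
T = 40296 (T = 146*276 = 40296)
M = 1/114 ≈ 0.0087719
2384*((M + 790)*(T - 205)) = 2384*((1/114 + 790)*(40296 - 205)) = 2384*((90061/114)*40091) = 2384*(3610635551/114) = 4303877576792/57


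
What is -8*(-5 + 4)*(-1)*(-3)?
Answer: 24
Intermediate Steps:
-8*(-5 + 4)*(-1)*(-3) = -8*(-1*(-1))*(-3) = -8*(-3) = 24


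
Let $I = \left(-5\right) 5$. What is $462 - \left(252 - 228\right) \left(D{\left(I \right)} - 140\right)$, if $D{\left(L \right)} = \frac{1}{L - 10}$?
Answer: $\frac{133794}{35} \approx 3822.7$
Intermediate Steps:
$I = -25$
$D{\left(L \right)} = \frac{1}{-10 + L}$
$462 - \left(252 - 228\right) \left(D{\left(I \right)} - 140\right) = 462 - \left(252 - 228\right) \left(\frac{1}{-10 - 25} - 140\right) = 462 - 24 \left(\frac{1}{-35} - 140\right) = 462 - 24 \left(- \frac{1}{35} - 140\right) = 462 - 24 \left(- \frac{4901}{35}\right) = 462 - - \frac{117624}{35} = 462 + \frac{117624}{35} = \frac{133794}{35}$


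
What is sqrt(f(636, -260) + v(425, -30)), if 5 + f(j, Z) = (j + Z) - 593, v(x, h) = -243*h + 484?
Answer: 8*sqrt(118) ≈ 86.902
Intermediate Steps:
v(x, h) = 484 - 243*h
f(j, Z) = -598 + Z + j (f(j, Z) = -5 + ((j + Z) - 593) = -5 + ((Z + j) - 593) = -5 + (-593 + Z + j) = -598 + Z + j)
sqrt(f(636, -260) + v(425, -30)) = sqrt((-598 - 260 + 636) + (484 - 243*(-30))) = sqrt(-222 + (484 + 7290)) = sqrt(-222 + 7774) = sqrt(7552) = 8*sqrt(118)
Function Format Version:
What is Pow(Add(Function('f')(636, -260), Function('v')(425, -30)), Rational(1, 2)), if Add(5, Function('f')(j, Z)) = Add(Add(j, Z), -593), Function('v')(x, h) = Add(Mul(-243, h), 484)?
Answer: Mul(8, Pow(118, Rational(1, 2))) ≈ 86.902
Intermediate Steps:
Function('v')(x, h) = Add(484, Mul(-243, h))
Function('f')(j, Z) = Add(-598, Z, j) (Function('f')(j, Z) = Add(-5, Add(Add(j, Z), -593)) = Add(-5, Add(Add(Z, j), -593)) = Add(-5, Add(-593, Z, j)) = Add(-598, Z, j))
Pow(Add(Function('f')(636, -260), Function('v')(425, -30)), Rational(1, 2)) = Pow(Add(Add(-598, -260, 636), Add(484, Mul(-243, -30))), Rational(1, 2)) = Pow(Add(-222, Add(484, 7290)), Rational(1, 2)) = Pow(Add(-222, 7774), Rational(1, 2)) = Pow(7552, Rational(1, 2)) = Mul(8, Pow(118, Rational(1, 2)))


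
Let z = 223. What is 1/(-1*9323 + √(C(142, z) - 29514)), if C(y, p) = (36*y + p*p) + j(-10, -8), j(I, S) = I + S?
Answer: -9323/86893020 - √25309/86893020 ≈ -0.00010912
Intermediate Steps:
C(y, p) = -18 + p² + 36*y (C(y, p) = (36*y + p*p) + (-10 - 8) = (36*y + p²) - 18 = (p² + 36*y) - 18 = -18 + p² + 36*y)
1/(-1*9323 + √(C(142, z) - 29514)) = 1/(-1*9323 + √((-18 + 223² + 36*142) - 29514)) = 1/(-9323 + √((-18 + 49729 + 5112) - 29514)) = 1/(-9323 + √(54823 - 29514)) = 1/(-9323 + √25309)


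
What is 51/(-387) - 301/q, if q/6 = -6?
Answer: 12739/1548 ≈ 8.2293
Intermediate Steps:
q = -36 (q = 6*(-6) = -36)
51/(-387) - 301/q = 51/(-387) - 301/(-36) = 51*(-1/387) - 301*(-1/36) = -17/129 + 301/36 = 12739/1548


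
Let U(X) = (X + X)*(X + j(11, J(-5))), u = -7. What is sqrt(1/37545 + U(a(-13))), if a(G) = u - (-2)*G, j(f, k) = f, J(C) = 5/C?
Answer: sqrt(2046778477845)/37545 ≈ 38.105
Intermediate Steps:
a(G) = -7 + 2*G (a(G) = -7 - (-2)*G = -7 + 2*G)
U(X) = 2*X*(11 + X) (U(X) = (X + X)*(X + 11) = (2*X)*(11 + X) = 2*X*(11 + X))
sqrt(1/37545 + U(a(-13))) = sqrt(1/37545 + 2*(-7 + 2*(-13))*(11 + (-7 + 2*(-13)))) = sqrt(1/37545 + 2*(-7 - 26)*(11 + (-7 - 26))) = sqrt(1/37545 + 2*(-33)*(11 - 33)) = sqrt(1/37545 + 2*(-33)*(-22)) = sqrt(1/37545 + 1452) = sqrt(54515341/37545) = sqrt(2046778477845)/37545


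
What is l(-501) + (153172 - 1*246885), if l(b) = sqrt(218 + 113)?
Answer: -93713 + sqrt(331) ≈ -93695.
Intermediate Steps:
l(b) = sqrt(331)
l(-501) + (153172 - 1*246885) = sqrt(331) + (153172 - 1*246885) = sqrt(331) + (153172 - 246885) = sqrt(331) - 93713 = -93713 + sqrt(331)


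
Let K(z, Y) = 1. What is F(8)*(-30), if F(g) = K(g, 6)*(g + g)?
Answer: -480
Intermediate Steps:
F(g) = 2*g (F(g) = 1*(g + g) = 1*(2*g) = 2*g)
F(8)*(-30) = (2*8)*(-30) = 16*(-30) = -480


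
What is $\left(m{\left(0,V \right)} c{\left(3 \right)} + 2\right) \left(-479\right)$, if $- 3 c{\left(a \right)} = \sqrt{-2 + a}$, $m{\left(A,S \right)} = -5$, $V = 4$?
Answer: $- \frac{5269}{3} \approx -1756.3$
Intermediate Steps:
$c{\left(a \right)} = - \frac{\sqrt{-2 + a}}{3}$
$\left(m{\left(0,V \right)} c{\left(3 \right)} + 2\right) \left(-479\right) = \left(- 5 \left(- \frac{\sqrt{-2 + 3}}{3}\right) + 2\right) \left(-479\right) = \left(- 5 \left(- \frac{\sqrt{1}}{3}\right) + 2\right) \left(-479\right) = \left(- 5 \left(\left(- \frac{1}{3}\right) 1\right) + 2\right) \left(-479\right) = \left(\left(-5\right) \left(- \frac{1}{3}\right) + 2\right) \left(-479\right) = \left(\frac{5}{3} + 2\right) \left(-479\right) = \frac{11}{3} \left(-479\right) = - \frac{5269}{3}$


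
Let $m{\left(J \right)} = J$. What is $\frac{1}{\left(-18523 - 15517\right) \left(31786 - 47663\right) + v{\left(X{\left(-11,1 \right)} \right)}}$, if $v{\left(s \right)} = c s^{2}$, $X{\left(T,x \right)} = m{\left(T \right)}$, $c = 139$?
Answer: $\frac{1}{540469899} \approx 1.8502 \cdot 10^{-9}$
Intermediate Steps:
$X{\left(T,x \right)} = T$
$v{\left(s \right)} = 139 s^{2}$
$\frac{1}{\left(-18523 - 15517\right) \left(31786 - 47663\right) + v{\left(X{\left(-11,1 \right)} \right)}} = \frac{1}{\left(-18523 - 15517\right) \left(31786 - 47663\right) + 139 \left(-11\right)^{2}} = \frac{1}{\left(-34040\right) \left(-15877\right) + 139 \cdot 121} = \frac{1}{540453080 + 16819} = \frac{1}{540469899}$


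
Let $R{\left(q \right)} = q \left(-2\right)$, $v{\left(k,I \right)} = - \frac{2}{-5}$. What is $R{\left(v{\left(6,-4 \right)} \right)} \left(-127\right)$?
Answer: $\frac{508}{5} \approx 101.6$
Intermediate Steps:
$v{\left(k,I \right)} = \frac{2}{5}$ ($v{\left(k,I \right)} = \left(-2\right) \left(- \frac{1}{5}\right) = \frac{2}{5}$)
$R{\left(q \right)} = - 2 q$
$R{\left(v{\left(6,-4 \right)} \right)} \left(-127\right) = \left(-2\right) \frac{2}{5} \left(-127\right) = \left(- \frac{4}{5}\right) \left(-127\right) = \frac{508}{5}$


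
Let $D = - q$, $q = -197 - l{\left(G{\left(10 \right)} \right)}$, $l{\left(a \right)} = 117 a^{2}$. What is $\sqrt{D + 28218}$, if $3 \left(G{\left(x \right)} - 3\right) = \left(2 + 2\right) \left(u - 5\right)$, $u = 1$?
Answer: $6 \sqrt{807} \approx 170.45$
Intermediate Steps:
$G{\left(x \right)} = - \frac{7}{3}$ ($G{\left(x \right)} = 3 + \frac{\left(2 + 2\right) \left(1 - 5\right)}{3} = 3 + \frac{4 \left(-4\right)}{3} = 3 + \frac{1}{3} \left(-16\right) = 3 - \frac{16}{3} = - \frac{7}{3}$)
$q = -834$ ($q = -197 - 117 \left(- \frac{7}{3}\right)^{2} = -197 - 117 \cdot \frac{49}{9} = -197 - 637 = -834$)
$D = 834$ ($D = \left(-1\right) \left(-834\right) = 834$)
$\sqrt{D + 28218} = \sqrt{834 + 28218} = \sqrt{29052} = 6 \sqrt{807}$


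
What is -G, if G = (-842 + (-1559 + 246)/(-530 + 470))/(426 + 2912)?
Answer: 49207/200280 ≈ 0.24569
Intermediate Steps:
G = -49207/200280 (G = (-842 - 1313/(-60))/3338 = (-842 - 1313*(-1/60))*(1/3338) = (-842 + 1313/60)*(1/3338) = -49207/60*1/3338 = -49207/200280 ≈ -0.24569)
-G = -1*(-49207/200280) = 49207/200280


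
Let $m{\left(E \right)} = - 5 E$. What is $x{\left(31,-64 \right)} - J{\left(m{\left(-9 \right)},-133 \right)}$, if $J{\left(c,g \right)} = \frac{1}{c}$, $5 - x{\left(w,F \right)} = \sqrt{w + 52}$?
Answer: $\frac{224}{45} - \sqrt{83} \approx -4.1327$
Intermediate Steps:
$x{\left(w,F \right)} = 5 - \sqrt{52 + w}$ ($x{\left(w,F \right)} = 5 - \sqrt{w + 52} = 5 - \sqrt{52 + w}$)
$x{\left(31,-64 \right)} - J{\left(m{\left(-9 \right)},-133 \right)} = \left(5 - \sqrt{52 + 31}\right) - \frac{1}{\left(-5\right) \left(-9\right)} = \left(5 - \sqrt{83}\right) - \frac{1}{45} = \frac{224}{45} - \sqrt{83}$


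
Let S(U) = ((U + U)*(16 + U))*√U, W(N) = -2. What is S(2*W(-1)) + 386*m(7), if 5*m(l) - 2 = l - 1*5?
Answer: 1544/5 - 192*I ≈ 308.8 - 192.0*I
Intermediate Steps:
m(l) = -⅗ + l/5 (m(l) = ⅖ + (l - 1*5)/5 = ⅖ + (l - 5)/5 = ⅖ + (-5 + l)/5 = ⅖ + (-1 + l/5) = -⅗ + l/5)
S(U) = 2*U^(3/2)*(16 + U) (S(U) = ((2*U)*(16 + U))*√U = (2*U*(16 + U))*√U = 2*U^(3/2)*(16 + U))
S(2*W(-1)) + 386*m(7) = 2*(2*(-2))^(3/2)*(16 + 2*(-2)) + 386*(-⅗ + (⅕)*7) = 2*(-4)^(3/2)*(16 - 4) + 386*(-⅗ + 7/5) = 2*(-8*I)*12 + 386*(⅘) = -192*I + 1544/5 = 1544/5 - 192*I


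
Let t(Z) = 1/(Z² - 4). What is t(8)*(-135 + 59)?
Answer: -19/15 ≈ -1.2667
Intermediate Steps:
t(Z) = 1/(-4 + Z²)
t(8)*(-135 + 59) = (-135 + 59)/(-4 + 8²) = -76/(-4 + 64) = -76/60 = (1/60)*(-76) = -19/15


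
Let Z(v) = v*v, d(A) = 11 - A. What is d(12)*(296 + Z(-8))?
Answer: -360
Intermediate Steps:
Z(v) = v**2
d(12)*(296 + Z(-8)) = (11 - 1*12)*(296 + (-8)**2) = (11 - 12)*(296 + 64) = -1*360 = -360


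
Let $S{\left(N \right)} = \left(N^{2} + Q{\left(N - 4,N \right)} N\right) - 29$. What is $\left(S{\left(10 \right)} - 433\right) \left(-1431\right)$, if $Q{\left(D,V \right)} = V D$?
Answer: $-340578$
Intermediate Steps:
$Q{\left(D,V \right)} = D V$
$S{\left(N \right)} = -29 + N^{2} + N^{2} \left(-4 + N\right)$ ($S{\left(N \right)} = \left(N^{2} + \left(N - 4\right) N N\right) - 29 = \left(N^{2} + \left(-4 + N\right) N N\right) - 29 = \left(N^{2} + N \left(-4 + N\right) N\right) - 29 = \left(N^{2} + N^{2} \left(-4 + N\right)\right) - 29 = -29 + N^{2} + N^{2} \left(-4 + N\right)$)
$\left(S{\left(10 \right)} - 433\right) \left(-1431\right) = \left(\left(-29 + 10^{3} - 3 \cdot 10^{2}\right) - 433\right) \left(-1431\right) = \left(\left(-29 + 1000 - 300\right) - 433\right) \left(-1431\right) = \left(671 - 433\right) \left(-1431\right) = 238 \left(-1431\right) = -340578$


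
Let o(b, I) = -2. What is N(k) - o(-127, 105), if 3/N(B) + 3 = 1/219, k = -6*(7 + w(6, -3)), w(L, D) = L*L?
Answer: 655/656 ≈ 0.99848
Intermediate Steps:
w(L, D) = L²
k = -258 (k = -6*(7 + 6²) = -6*(7 + 36) = -6*43 = -258)
N(B) = -657/656 (N(B) = 3/(-3 + 1/219) = 3/(-656/219) = 3*(-219/656) = -657/656)
N(k) - o(-127, 105) = -657/656 - 1*(-2) = -657/656 + 2 = 655/656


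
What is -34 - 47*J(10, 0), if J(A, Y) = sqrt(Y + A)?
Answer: -34 - 47*sqrt(10) ≈ -182.63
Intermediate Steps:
J(A, Y) = sqrt(A + Y)
-34 - 47*J(10, 0) = -34 - 47*sqrt(10 + 0) = -34 - 47*sqrt(10)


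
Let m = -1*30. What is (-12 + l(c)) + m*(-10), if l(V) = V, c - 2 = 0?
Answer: 290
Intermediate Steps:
c = 2 (c = 2 + 0 = 2)
m = -30
(-12 + l(c)) + m*(-10) = (-12 + 2) - 30*(-10) = -10 + 300 = 290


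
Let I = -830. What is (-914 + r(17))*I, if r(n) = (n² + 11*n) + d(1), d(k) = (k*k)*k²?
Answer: 362710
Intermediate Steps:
d(k) = k⁴ (d(k) = k²*k² = k⁴)
r(n) = 1 + n² + 11*n (r(n) = (n² + 11*n) + 1⁴ = (n² + 11*n) + 1 = 1 + n² + 11*n)
(-914 + r(17))*I = (-914 + (1 + 17² + 11*17))*(-830) = (-914 + (1 + 289 + 187))*(-830) = (-914 + 477)*(-830) = -437*(-830) = 362710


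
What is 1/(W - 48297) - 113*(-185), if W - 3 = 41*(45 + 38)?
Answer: 938446354/44891 ≈ 20905.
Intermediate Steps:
W = 3406 (W = 3 + 41*(45 + 38) = 3 + 41*83 = 3 + 3403 = 3406)
1/(W - 48297) - 113*(-185) = 1/(3406 - 48297) - 113*(-185) = 1/(-44891) - 1*(-20905) = -1/44891 + 20905 = 938446354/44891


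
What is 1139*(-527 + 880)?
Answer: 402067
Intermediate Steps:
1139*(-527 + 880) = 1139*353 = 402067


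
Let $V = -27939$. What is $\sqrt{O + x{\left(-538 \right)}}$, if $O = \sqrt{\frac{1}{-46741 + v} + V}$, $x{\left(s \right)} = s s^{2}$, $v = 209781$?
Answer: $\frac{\sqrt{-64677792148316800 + 10190 i \sqrt{46417228756210}}}{20380} \approx 0.0066973 + 12479.0 i$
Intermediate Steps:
$x{\left(s \right)} = s^{3}$
$O = \frac{i \sqrt{46417228756210}}{40760}$ ($O = \sqrt{\frac{1}{-46741 + 209781} - 27939} = \sqrt{\frac{1}{163040} - 27939} = \sqrt{- \frac{4555174559}{163040}} = \frac{i \sqrt{46417228756210}}{40760} \approx 167.15 i$)
$\sqrt{O + x{\left(-538 \right)}} = \sqrt{\frac{i \sqrt{46417228756210}}{40760} + \left(-538\right)^{3}} = \sqrt{\frac{i \sqrt{46417228756210}}{40760} - 155720872} = \sqrt{-155720872 + \frac{i \sqrt{46417228756210}}{40760}}$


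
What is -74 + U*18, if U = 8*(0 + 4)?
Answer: 502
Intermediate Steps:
U = 32 (U = 8*4 = 32)
-74 + U*18 = -74 + 32*18 = -74 + 576 = 502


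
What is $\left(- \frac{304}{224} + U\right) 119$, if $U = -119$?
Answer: $- \frac{28645}{2} \approx -14323.0$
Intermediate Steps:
$\left(- \frac{304}{224} + U\right) 119 = \left(- \frac{304}{224} - 119\right) 119 = \left(\left(-304\right) \frac{1}{224} - 119\right) 119 = \left(- \frac{19}{14} - 119\right) 119 = \left(- \frac{1685}{14}\right) 119 = - \frac{28645}{2}$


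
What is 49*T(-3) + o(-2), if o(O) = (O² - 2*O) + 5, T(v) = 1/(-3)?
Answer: -10/3 ≈ -3.3333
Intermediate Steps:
T(v) = -⅓
o(O) = 5 + O² - 2*O
49*T(-3) + o(-2) = 49*(-⅓) + (5 + (-2)² - 2*(-2)) = -49/3 + (5 + 4 + 4) = -49/3 + 13 = -10/3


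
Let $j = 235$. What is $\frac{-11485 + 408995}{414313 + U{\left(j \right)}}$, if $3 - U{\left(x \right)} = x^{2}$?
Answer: $\frac{397510}{359091} \approx 1.107$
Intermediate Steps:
$U{\left(x \right)} = 3 - x^{2}$
$\frac{-11485 + 408995}{414313 + U{\left(j \right)}} = \frac{-11485 + 408995}{414313 + \left(3 - 235^{2}\right)} = \frac{397510}{414313 + \left(3 - 55225\right)} = \frac{397510}{414313 - 55222} = \frac{397510}{359091}$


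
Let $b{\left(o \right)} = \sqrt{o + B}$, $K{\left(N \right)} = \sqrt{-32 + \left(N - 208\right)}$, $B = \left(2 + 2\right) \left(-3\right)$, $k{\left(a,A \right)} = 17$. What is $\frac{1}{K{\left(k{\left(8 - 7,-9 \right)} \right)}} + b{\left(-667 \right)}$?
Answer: $i \left(\sqrt{679} - \frac{\sqrt{223}}{223}\right) \approx 25.991 i$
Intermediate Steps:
$B = -12$ ($B = 4 \left(-3\right) = -12$)
$K{\left(N \right)} = \sqrt{-240 + N}$ ($K{\left(N \right)} = \sqrt{-32 + \left(-208 + N\right)} = \sqrt{-240 + N}$)
$b{\left(o \right)} = \sqrt{-12 + o}$ ($b{\left(o \right)} = \sqrt{o - 12} = \sqrt{-12 + o}$)
$\frac{1}{K{\left(k{\left(8 - 7,-9 \right)} \right)}} + b{\left(-667 \right)} = \frac{1}{\sqrt{-240 + 17}} + \sqrt{-12 - 667} = \frac{1}{\sqrt{-223}} + \sqrt{-679} = \frac{1}{i \sqrt{223}} + i \sqrt{679} = - \frac{i \sqrt{223}}{223} + i \sqrt{679} = i \sqrt{679} - \frac{i \sqrt{223}}{223}$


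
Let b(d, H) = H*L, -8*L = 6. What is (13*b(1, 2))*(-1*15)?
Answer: 585/2 ≈ 292.50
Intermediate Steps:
L = -¾ (L = -⅛*6 = -¾ ≈ -0.75000)
b(d, H) = -3*H/4 (b(d, H) = H*(-¾) = -3*H/4)
(13*b(1, 2))*(-1*15) = (13*(-¾*2))*(-1*15) = (13*(-3/2))*(-15) = -39/2*(-15) = 585/2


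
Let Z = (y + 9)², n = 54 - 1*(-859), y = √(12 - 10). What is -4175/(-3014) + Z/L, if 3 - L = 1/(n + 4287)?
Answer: 1365968225/47015386 + 93600*√2/15599 ≈ 37.539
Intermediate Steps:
y = √2 ≈ 1.4142
n = 913 (n = 54 + 859 = 913)
L = 15599/5200 (L = 3 - 1/(913 + 4287) = 3 - 1/5200 = 15599/5200 ≈ 2.9998)
Z = (9 + √2)² (Z = (√2 + 9)² = (9 + √2)² ≈ 108.46)
-4175/(-3014) + Z/L = -4175/(-3014) + (9 + √2)²/(15599/5200) = -4175*(-1/3014) + (9 + √2)²*(5200/15599) = 4175/3014 + 5200*(9 + √2)²/15599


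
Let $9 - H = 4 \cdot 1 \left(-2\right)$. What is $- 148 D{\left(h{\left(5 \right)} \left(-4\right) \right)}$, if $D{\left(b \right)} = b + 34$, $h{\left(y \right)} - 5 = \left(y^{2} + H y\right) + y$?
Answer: $66008$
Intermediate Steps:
$H = 17$ ($H = 9 - 4 \cdot 1 \left(-2\right) = 9 - 4 \left(-2\right) = 9 - -8 = 9 + 8 = 17$)
$h{\left(y \right)} = 5 + y^{2} + 18 y$ ($h{\left(y \right)} = 5 + \left(\left(y^{2} + 17 y\right) + y\right) = 5 + \left(y^{2} + 18 y\right) = 5 + y^{2} + 18 y$)
$D{\left(b \right)} = 34 + b$
$- 148 D{\left(h{\left(5 \right)} \left(-4\right) \right)} = - 148 \left(34 + \left(5 + 5^{2} + 18 \cdot 5\right) \left(-4\right)\right) = - 148 \left(34 + \left(5 + 25 + 90\right) \left(-4\right)\right) = - 148 \left(34 + 120 \left(-4\right)\right) = - 148 \left(34 - 480\right) = \left(-148\right) \left(-446\right) = 66008$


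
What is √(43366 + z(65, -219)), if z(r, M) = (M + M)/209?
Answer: 4*√118386169/209 ≈ 208.24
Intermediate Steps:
z(r, M) = 2*M/209 (z(r, M) = (2*M)*(1/209) = 2*M/209)
√(43366 + z(65, -219)) = √(43366 + (2/209)*(-219)) = √(43366 - 438/209) = √(9063056/209) = 4*√118386169/209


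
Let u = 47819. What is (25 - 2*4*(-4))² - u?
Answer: -44570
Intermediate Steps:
(25 - 2*4*(-4))² - u = (25 - 2*4*(-4))² - 1*47819 = (25 - 8*(-4))² - 47819 = (25 + 32)² - 47819 = 57² - 47819 = 3249 - 47819 = -44570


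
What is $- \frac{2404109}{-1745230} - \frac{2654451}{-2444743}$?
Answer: $\frac{10510056167717}{4266638825890} \approx 2.4633$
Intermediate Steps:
$- \frac{2404109}{-1745230} - \frac{2654451}{-2444743} = \left(-2404109\right) \left(- \frac{1}{1745230}\right) - - \frac{2654451}{2444743} = \frac{2404109}{1745230} + \frac{2654451}{2444743} = \frac{10510056167717}{4266638825890}$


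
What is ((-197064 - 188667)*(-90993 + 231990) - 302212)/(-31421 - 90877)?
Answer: 54387216019/122298 ≈ 4.4471e+5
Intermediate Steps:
((-197064 - 188667)*(-90993 + 231990) - 302212)/(-31421 - 90877) = (-385731*140997 - 302212)/(-122298) = (-54386913807 - 302212)*(-1/122298) = -54387216019*(-1/122298) = 54387216019/122298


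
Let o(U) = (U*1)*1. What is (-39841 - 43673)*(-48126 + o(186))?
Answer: 4003661160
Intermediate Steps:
o(U) = U (o(U) = U*1 = U)
(-39841 - 43673)*(-48126 + o(186)) = (-39841 - 43673)*(-48126 + 186) = -83514*(-47940) = 4003661160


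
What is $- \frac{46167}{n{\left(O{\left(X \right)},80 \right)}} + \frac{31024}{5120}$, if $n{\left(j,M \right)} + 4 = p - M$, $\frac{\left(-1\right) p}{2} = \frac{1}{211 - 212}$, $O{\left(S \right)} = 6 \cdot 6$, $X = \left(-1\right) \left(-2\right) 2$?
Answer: $\frac{7466219}{13120} \approx 569.07$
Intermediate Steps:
$X = 4$ ($X = 2 \cdot 2 = 4$)
$O{\left(S \right)} = 36$
$p = 2$ ($p = - \frac{2}{211 - 212} = - \frac{2}{-1} = \left(-2\right) \left(-1\right) = 2$)
$n{\left(j,M \right)} = -2 - M$ ($n{\left(j,M \right)} = -4 - \left(-2 + M\right) = -2 - M$)
$- \frac{46167}{n{\left(O{\left(X \right)},80 \right)}} + \frac{31024}{5120} = - \frac{46167}{-2 - 80} + \frac{31024}{5120} = - \frac{46167}{-2 - 80} + 31024 \cdot \frac{1}{5120} = - \frac{46167}{-82} + \frac{1939}{320} = \left(-46167\right) \left(- \frac{1}{82}\right) + \frac{1939}{320} = \frac{46167}{82} + \frac{1939}{320} = \frac{7466219}{13120}$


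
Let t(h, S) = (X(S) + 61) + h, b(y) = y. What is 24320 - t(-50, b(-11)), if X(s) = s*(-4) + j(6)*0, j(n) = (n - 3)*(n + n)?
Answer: 24265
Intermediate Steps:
j(n) = 2*n*(-3 + n) (j(n) = (-3 + n)*(2*n) = 2*n*(-3 + n))
X(s) = -4*s (X(s) = s*(-4) + (2*6*(-3 + 6))*0 = -4*s + (2*6*3)*0 = -4*s + 36*0 = -4*s + 0 = -4*s)
t(h, S) = 61 + h - 4*S (t(h, S) = (-4*S + 61) + h = (61 - 4*S) + h = 61 + h - 4*S)
24320 - t(-50, b(-11)) = 24320 - (61 - 50 - 4*(-11)) = 24320 - (61 - 50 + 44) = 24320 - 1*55 = 24320 - 55 = 24265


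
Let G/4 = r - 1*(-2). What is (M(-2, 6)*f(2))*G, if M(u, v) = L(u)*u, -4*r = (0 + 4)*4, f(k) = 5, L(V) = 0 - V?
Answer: 160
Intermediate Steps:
L(V) = -V
r = -4 (r = -(0 + 4)*4/4 = -4 ≈ -4.0000)
M(u, v) = -u² (M(u, v) = (-u)*u = -u²)
G = -8 (G = 4*(-4 - 1*(-2)) = 4*(-4 + 2) = 4*(-2) = -8)
(M(-2, 6)*f(2))*G = (-1*(-2)²*5)*(-8) = (-1*4*5)*(-8) = -4*5*(-8) = -20*(-8) = 160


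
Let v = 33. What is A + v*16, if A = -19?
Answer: 509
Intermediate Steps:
A + v*16 = -19 + 33*16 = -19 + 528 = 509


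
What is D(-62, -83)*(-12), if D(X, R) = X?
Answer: 744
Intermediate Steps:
D(-62, -83)*(-12) = -62*(-12) = 744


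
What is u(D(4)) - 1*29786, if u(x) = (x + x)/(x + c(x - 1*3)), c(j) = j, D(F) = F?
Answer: -148922/5 ≈ -29784.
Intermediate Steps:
u(x) = 2*x/(-3 + 2*x) (u(x) = (x + x)/(x + (x - 1*3)) = (2*x)/(x + (x - 3)) = (2*x)/(x + (-3 + x)) = (2*x)/(-3 + 2*x) = 2*x/(-3 + 2*x))
u(D(4)) - 1*29786 = 2*4/(-3 + 2*4) - 1*29786 = 2*4/(-3 + 8) - 29786 = 2*4/5 - 29786 = 2*4*(⅕) - 29786 = 8/5 - 29786 = -148922/5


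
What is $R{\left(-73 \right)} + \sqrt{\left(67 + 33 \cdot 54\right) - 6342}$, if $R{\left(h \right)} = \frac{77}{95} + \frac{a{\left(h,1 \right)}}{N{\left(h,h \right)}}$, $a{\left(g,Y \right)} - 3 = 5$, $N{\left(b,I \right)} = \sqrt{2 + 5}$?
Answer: $\frac{77}{95} + \frac{8 \sqrt{7}}{7} + i \sqrt{4493} \approx 3.8342 + 67.03 i$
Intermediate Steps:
$N{\left(b,I \right)} = \sqrt{7}$
$a{\left(g,Y \right)} = 8$ ($a{\left(g,Y \right)} = 3 + 5 = 8$)
$R{\left(h \right)} = \frac{77}{95} + \frac{8 \sqrt{7}}{7}$ ($R{\left(h \right)} = \frac{77}{95} + \frac{8}{\sqrt{7}} = 77 \cdot \frac{1}{95} + 8 \frac{\sqrt{7}}{7} = \frac{77}{95} + \frac{8 \sqrt{7}}{7}$)
$R{\left(-73 \right)} + \sqrt{\left(67 + 33 \cdot 54\right) - 6342} = \left(\frac{77}{95} + \frac{8 \sqrt{7}}{7}\right) + \sqrt{\left(67 + 33 \cdot 54\right) - 6342} = \left(\frac{77}{95} + \frac{8 \sqrt{7}}{7}\right) + \sqrt{\left(67 + 1782\right) - 6342} = \left(\frac{77}{95} + \frac{8 \sqrt{7}}{7}\right) + \sqrt{1849 - 6342} = \left(\frac{77}{95} + \frac{8 \sqrt{7}}{7}\right) + \sqrt{-4493} = \left(\frac{77}{95} + \frac{8 \sqrt{7}}{7}\right) + i \sqrt{4493} = \frac{77}{95} + \frac{8 \sqrt{7}}{7} + i \sqrt{4493}$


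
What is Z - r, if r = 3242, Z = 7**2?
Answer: -3193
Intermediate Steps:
Z = 49
Z - r = 49 - 1*3242 = 49 - 3242 = -3193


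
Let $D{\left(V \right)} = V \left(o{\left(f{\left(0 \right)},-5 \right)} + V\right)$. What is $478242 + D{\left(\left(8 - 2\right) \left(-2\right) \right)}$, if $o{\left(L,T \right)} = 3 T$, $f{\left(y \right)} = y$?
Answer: $478566$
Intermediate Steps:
$D{\left(V \right)} = V \left(-15 + V\right)$ ($D{\left(V \right)} = V \left(3 \left(-5\right) + V\right) = V \left(-15 + V\right)$)
$478242 + D{\left(\left(8 - 2\right) \left(-2\right) \right)} = 478242 + \left(8 - 2\right) \left(-2\right) \left(-15 + \left(8 - 2\right) \left(-2\right)\right) = 478242 + 6 \left(-2\right) \left(-15 + 6 \left(-2\right)\right) = 478242 - 12 \left(-15 - 12\right) = 478242 - -324 = 478242 + 324 = 478566$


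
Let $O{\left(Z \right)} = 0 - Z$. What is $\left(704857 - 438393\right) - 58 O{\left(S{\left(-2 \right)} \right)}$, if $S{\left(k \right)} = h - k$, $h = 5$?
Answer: $266870$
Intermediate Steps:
$S{\left(k \right)} = 5 - k$
$O{\left(Z \right)} = - Z$
$\left(704857 - 438393\right) - 58 O{\left(S{\left(-2 \right)} \right)} = \left(704857 - 438393\right) - 58 \left(- (5 - -2)\right) = 266464 - 58 \left(- (5 + 2)\right) = 266464 - 58 \left(\left(-1\right) 7\right) = 266464 - -406 = 266464 + 406 = 266870$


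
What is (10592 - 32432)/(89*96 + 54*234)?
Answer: -364/353 ≈ -1.0312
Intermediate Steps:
(10592 - 32432)/(89*96 + 54*234) = -21840/(8544 + 12636) = -21840/21180 = -21840*1/21180 = -364/353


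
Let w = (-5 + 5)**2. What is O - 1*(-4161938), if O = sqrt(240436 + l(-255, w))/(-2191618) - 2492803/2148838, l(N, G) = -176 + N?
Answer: 8943328035241/2148838 - sqrt(240005)/2191618 ≈ 4.1619e+6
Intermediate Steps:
w = 0 (w = 0**2 = 0)
O = -2492803/2148838 - sqrt(240005)/2191618 (O = sqrt(240436 + (-176 - 255))/(-2191618) - 2492803/2148838 = sqrt(240436 - 431)*(-1/2191618) - 2492803*1/2148838 = sqrt(240005)*(-1/2191618) - 2492803/2148838 = -sqrt(240005)/2191618 - 2492803/2148838 = -2492803/2148838 - sqrt(240005)/2191618 ≈ -1.1603)
O - 1*(-4161938) = (-2492803/2148838 - sqrt(240005)/2191618) - 1*(-4161938) = (-2492803/2148838 - sqrt(240005)/2191618) + 4161938 = 8943328035241/2148838 - sqrt(240005)/2191618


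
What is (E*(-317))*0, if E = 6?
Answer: 0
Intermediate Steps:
(E*(-317))*0 = (6*(-317))*0 = -1902*0 = 0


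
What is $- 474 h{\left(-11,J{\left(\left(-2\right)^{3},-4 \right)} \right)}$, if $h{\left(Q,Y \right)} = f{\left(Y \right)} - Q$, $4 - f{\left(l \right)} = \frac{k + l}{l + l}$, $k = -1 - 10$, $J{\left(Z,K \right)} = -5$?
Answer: $- \frac{31758}{5} \approx -6351.6$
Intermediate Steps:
$k = -11$ ($k = -1 - 10 = -11$)
$f{\left(l \right)} = 4 - \frac{-11 + l}{2 l}$ ($f{\left(l \right)} = 4 - \frac{-11 + l}{l + l} = 4 - \frac{-11 + l}{2 l}$)
$h{\left(Q,Y \right)} = - Q + \frac{11 + 7 Y}{2 Y}$ ($h{\left(Q,Y \right)} = \frac{11 + 7 Y}{2 Y} - Q = - Q + \frac{11 + 7 Y}{2 Y}$)
$- 474 h{\left(-11,J{\left(\left(-2\right)^{3},-4 \right)} \right)} = - 474 \left(\frac{7}{2} - -11 + \frac{11}{2 \left(-5\right)}\right) = - 474 \left(\frac{7}{2} + 11 + \frac{11}{2} \left(- \frac{1}{5}\right)\right) = - 474 \left(\frac{7}{2} + 11 - \frac{11}{10}\right) = \left(-474\right) \frac{67}{5} = - \frac{31758}{5}$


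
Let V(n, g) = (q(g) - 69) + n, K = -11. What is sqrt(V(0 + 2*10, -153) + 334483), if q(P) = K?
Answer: sqrt(334423) ≈ 578.29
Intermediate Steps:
q(P) = -11
V(n, g) = -80 + n (V(n, g) = (-11 - 69) + n = -80 + n)
sqrt(V(0 + 2*10, -153) + 334483) = sqrt((-80 + (0 + 2*10)) + 334483) = sqrt((-80 + (0 + 20)) + 334483) = sqrt((-80 + 20) + 334483) = sqrt(-60 + 334483) = sqrt(334423)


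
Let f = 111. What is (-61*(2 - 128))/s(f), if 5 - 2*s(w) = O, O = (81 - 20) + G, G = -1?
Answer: -15372/55 ≈ -279.49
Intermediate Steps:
O = 60 (O = (81 - 20) - 1 = 61 - 1 = 60)
s(w) = -55/2 (s(w) = 5/2 - ½*60 = 5/2 - 30 = -55/2)
(-61*(2 - 128))/s(f) = (-61*(2 - 128))/(-55/2) = -61*(-126)*(-2/55) = 7686*(-2/55) = -15372/55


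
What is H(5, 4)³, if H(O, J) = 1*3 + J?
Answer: 343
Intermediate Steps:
H(O, J) = 3 + J
H(5, 4)³ = (3 + 4)³ = 7³ = 343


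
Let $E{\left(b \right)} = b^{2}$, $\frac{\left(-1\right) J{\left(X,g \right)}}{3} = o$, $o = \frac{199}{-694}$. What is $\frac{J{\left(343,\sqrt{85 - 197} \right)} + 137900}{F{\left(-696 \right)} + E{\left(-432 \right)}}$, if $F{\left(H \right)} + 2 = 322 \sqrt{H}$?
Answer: $\frac{388267870229}{526533801172} - \frac{669922379 i \sqrt{174}}{263266900586} \approx 0.7374 - 0.033566 i$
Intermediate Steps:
$o = - \frac{199}{694}$ ($o = 199 \left(- \frac{1}{694}\right) = - \frac{199}{694} \approx -0.28674$)
$J{\left(X,g \right)} = \frac{597}{694}$ ($J{\left(X,g \right)} = \left(-3\right) \left(- \frac{199}{694}\right) = \frac{597}{694}$)
$F{\left(H \right)} = -2 + 322 \sqrt{H}$
$\frac{J{\left(343,\sqrt{85 - 197} \right)} + 137900}{F{\left(-696 \right)} + E{\left(-432 \right)}} = \frac{\frac{597}{694} + 137900}{\left(-2 + 322 \sqrt{-696}\right) + \left(-432\right)^{2}} = \frac{95703197}{694 \left(\left(-2 + 322 \cdot 2 i \sqrt{174}\right) + 186624\right)} = \frac{95703197}{694 \left(\left(-2 + 644 i \sqrt{174}\right) + 186624\right)} = \frac{95703197}{694 \left(186622 + 644 i \sqrt{174}\right)}$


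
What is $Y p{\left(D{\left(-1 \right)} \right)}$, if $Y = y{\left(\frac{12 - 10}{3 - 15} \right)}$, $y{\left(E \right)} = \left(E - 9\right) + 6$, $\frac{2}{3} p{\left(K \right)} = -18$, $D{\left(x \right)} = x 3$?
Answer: $\frac{171}{2} \approx 85.5$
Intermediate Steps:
$D{\left(x \right)} = 3 x$
$p{\left(K \right)} = -27$ ($p{\left(K \right)} = \frac{3}{2} \left(-18\right) = -27$)
$y{\left(E \right)} = -3 + E$ ($y{\left(E \right)} = \left(-9 + E\right) + 6 = -3 + E$)
$Y = - \frac{19}{6}$ ($Y = -3 + \frac{12 - 10}{3 - 15} = -3 + \frac{2}{-12} = -3 + 2 \left(- \frac{1}{12}\right) = -3 - \frac{1}{6} = - \frac{19}{6} \approx -3.1667$)
$Y p{\left(D{\left(-1 \right)} \right)} = \left(- \frac{19}{6}\right) \left(-27\right) = \frac{171}{2}$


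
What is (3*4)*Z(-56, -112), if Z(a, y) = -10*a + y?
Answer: 5376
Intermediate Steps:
Z(a, y) = y - 10*a
(3*4)*Z(-56, -112) = (3*4)*(-112 - 10*(-56)) = 12*(-112 + 560) = 12*448 = 5376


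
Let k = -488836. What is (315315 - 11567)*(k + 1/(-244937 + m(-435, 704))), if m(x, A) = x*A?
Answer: -81840390971478804/551177 ≈ -1.4848e+11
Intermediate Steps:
m(x, A) = A*x
(315315 - 11567)*(k + 1/(-244937 + m(-435, 704))) = (315315 - 11567)*(-488836 + 1/(-244937 + 704*(-435))) = 303748*(-488836 + 1/(-244937 - 306240)) = 303748*(-488836 + 1/(-551177)) = 303748*(-488836 - 1/551177) = 303748*(-269435159973/551177) = -81840390971478804/551177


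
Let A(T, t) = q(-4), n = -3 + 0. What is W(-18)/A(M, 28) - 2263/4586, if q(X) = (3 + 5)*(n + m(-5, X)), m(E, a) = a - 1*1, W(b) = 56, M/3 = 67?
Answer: -25103/18344 ≈ -1.3685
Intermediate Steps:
M = 201 (M = 3*67 = 201)
n = -3
m(E, a) = -1 + a (m(E, a) = a - 1 = -1 + a)
q(X) = -32 + 8*X (q(X) = (3 + 5)*(-3 + (-1 + X)) = 8*(-4 + X) = -32 + 8*X)
A(T, t) = -64 (A(T, t) = -32 + 8*(-4) = -32 - 32 = -64)
W(-18)/A(M, 28) - 2263/4586 = 56/(-64) - 2263/4586 = 56*(-1/64) - 2263*1/4586 = -7/8 - 2263/4586 = -25103/18344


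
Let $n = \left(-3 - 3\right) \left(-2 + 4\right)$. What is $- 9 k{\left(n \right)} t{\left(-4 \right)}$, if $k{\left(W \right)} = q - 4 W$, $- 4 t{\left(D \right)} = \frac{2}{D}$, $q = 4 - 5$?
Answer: $- \frac{423}{8} \approx -52.875$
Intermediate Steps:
$n = -12$ ($n = \left(-6\right) 2 = -12$)
$q = -1$
$t{\left(D \right)} = - \frac{1}{2 D}$ ($t{\left(D \right)} = - \frac{2 \frac{1}{D}}{4} = - \frac{1}{2 D}$)
$k{\left(W \right)} = -1 - 4 W$
$- 9 k{\left(n \right)} t{\left(-4 \right)} = - 9 \left(-1 - -48\right) \left(- \frac{1}{2 \left(-4\right)}\right) = - 9 \left(-1 + 48\right) \left(\left(- \frac{1}{2}\right) \left(- \frac{1}{4}\right)\right) = \left(-9\right) 47 \cdot \frac{1}{8} = \left(-423\right) \frac{1}{8} = - \frac{423}{8}$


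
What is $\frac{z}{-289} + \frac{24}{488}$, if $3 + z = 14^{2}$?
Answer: $- \frac{10906}{17629} \approx -0.61864$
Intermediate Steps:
$z = 193$ ($z = -3 + 14^{2} = -3 + 196 = 193$)
$\frac{z}{-289} + \frac{24}{488} = \frac{193}{-289} + \frac{24}{488} = 193 \left(- \frac{1}{289}\right) + 24 \cdot \frac{1}{488} = - \frac{193}{289} + \frac{3}{61} = - \frac{10906}{17629}$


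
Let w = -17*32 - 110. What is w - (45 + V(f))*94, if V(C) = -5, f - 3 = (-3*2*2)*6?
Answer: -4414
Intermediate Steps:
f = -69 (f = 3 + (-3*2*2)*6 = 3 - 6*2*6 = 3 - 12*6 = 3 - 72 = -69)
w = -654 (w = -544 - 110 = -654)
w - (45 + V(f))*94 = -654 - (45 - 5)*94 = -654 - 40*94 = -654 - 1*3760 = -654 - 3760 = -4414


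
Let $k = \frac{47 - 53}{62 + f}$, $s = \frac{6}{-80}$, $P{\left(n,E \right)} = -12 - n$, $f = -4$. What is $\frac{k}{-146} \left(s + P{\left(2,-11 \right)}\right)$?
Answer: $- \frac{1689}{169360} \approx -0.0099728$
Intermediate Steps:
$s = - \frac{3}{40}$ ($s = 6 \left(- \frac{1}{80}\right) = - \frac{3}{40} \approx -0.075$)
$k = - \frac{3}{29}$ ($k = \frac{47 - 53}{62 - 4} = - \frac{6}{58} = \left(-6\right) \frac{1}{58} = - \frac{3}{29} \approx -0.10345$)
$\frac{k}{-146} \left(s + P{\left(2,-11 \right)}\right) = - \frac{3}{29 \left(-146\right)} \left(- \frac{3}{40} - 14\right) = \left(- \frac{3}{29}\right) \left(- \frac{1}{146}\right) \left(- \frac{3}{40} - 14\right) = \frac{3 \left(- \frac{3}{40} - 14\right)}{4234} = \frac{3}{4234} \left(- \frac{563}{40}\right) = - \frac{1689}{169360}$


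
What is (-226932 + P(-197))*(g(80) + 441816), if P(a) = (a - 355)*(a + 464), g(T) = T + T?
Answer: -165438688416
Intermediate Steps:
g(T) = 2*T
P(a) = (-355 + a)*(464 + a)
(-226932 + P(-197))*(g(80) + 441816) = (-226932 + (-164720 + (-197)² + 109*(-197)))*(2*80 + 441816) = (-226932 + (-164720 + 38809 - 21473))*(160 + 441816) = (-226932 - 147384)*441976 = -374316*441976 = -165438688416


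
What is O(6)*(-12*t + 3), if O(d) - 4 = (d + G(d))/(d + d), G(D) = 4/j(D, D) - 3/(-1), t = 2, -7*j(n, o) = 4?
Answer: -175/2 ≈ -87.500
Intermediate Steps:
j(n, o) = -4/7 (j(n, o) = -⅐*4 = -4/7)
G(D) = -4 (G(D) = 4/(-4/7) - 3/(-1) = 4*(-7/4) - 3*(-1) = -7 + 3 = -4)
O(d) = 4 + (-4 + d)/(2*d) (O(d) = 4 + (d - 4)/(d + d) = 4 + (-4 + d)/((2*d)) = 4 + (-4 + d)*(1/(2*d)) = 4 + (-4 + d)/(2*d))
O(6)*(-12*t + 3) = (9/2 - 2/6)*(-12*2 + 3) = (9/2 - 2*⅙)*(-24 + 3) = (9/2 - ⅓)*(-21) = (25/6)*(-21) = -175/2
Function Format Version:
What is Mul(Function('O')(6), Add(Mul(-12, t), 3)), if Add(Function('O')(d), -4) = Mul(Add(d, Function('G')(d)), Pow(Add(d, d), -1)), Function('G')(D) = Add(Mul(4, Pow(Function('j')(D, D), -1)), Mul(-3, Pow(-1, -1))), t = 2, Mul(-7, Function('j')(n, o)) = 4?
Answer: Rational(-175, 2) ≈ -87.500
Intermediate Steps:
Function('j')(n, o) = Rational(-4, 7) (Function('j')(n, o) = Mul(Rational(-1, 7), 4) = Rational(-4, 7))
Function('G')(D) = -4 (Function('G')(D) = Add(Mul(4, Pow(Rational(-4, 7), -1)), Mul(-3, Pow(-1, -1))) = Add(Mul(4, Rational(-7, 4)), Mul(-3, -1)) = Add(-7, 3) = -4)
Function('O')(d) = Add(4, Mul(Rational(1, 2), Pow(d, -1), Add(-4, d))) (Function('O')(d) = Add(4, Mul(Add(d, -4), Pow(Add(d, d), -1))) = Add(4, Mul(Add(-4, d), Pow(Mul(2, d), -1))) = Add(4, Mul(Add(-4, d), Mul(Rational(1, 2), Pow(d, -1)))) = Add(4, Mul(Rational(1, 2), Pow(d, -1), Add(-4, d))))
Mul(Function('O')(6), Add(Mul(-12, t), 3)) = Mul(Add(Rational(9, 2), Mul(-2, Pow(6, -1))), Add(Mul(-12, 2), 3)) = Mul(Add(Rational(9, 2), Mul(-2, Rational(1, 6))), Add(-24, 3)) = Mul(Add(Rational(9, 2), Rational(-1, 3)), -21) = Mul(Rational(25, 6), -21) = Rational(-175, 2)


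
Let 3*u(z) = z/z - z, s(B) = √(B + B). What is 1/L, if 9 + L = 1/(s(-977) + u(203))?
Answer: -175372/1580169 + I*√1954/526723 ≈ -0.11098 + 8.3923e-5*I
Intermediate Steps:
s(B) = √2*√B (s(B) = √(2*B) = √2*√B)
u(z) = ⅓ - z/3 (u(z) = (z/z - z)/3 = (1 - z)/3 = ⅓ - z/3)
L = -9 + 1/(-202/3 + I*√1954) (L = -9 + 1/(√2*√(-977) + (⅓ - ⅓*203)) = -9 + 1/(√2*(I*√977) + (⅓ - 203/3)) = -9 + 1/(I*√1954 - 202/3) = -9 + 1/(-202/3 + I*√1954) ≈ -9.0104 - 0.0068134*I)
1/L = 1/(-263058/29195 - 9*I*√1954/58390)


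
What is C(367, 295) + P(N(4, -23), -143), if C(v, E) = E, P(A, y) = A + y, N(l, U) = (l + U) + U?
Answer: 110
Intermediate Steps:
N(l, U) = l + 2*U (N(l, U) = (U + l) + U = l + 2*U)
C(367, 295) + P(N(4, -23), -143) = 295 + ((4 + 2*(-23)) - 143) = 295 + ((4 - 46) - 143) = 295 + (-42 - 143) = 295 - 185 = 110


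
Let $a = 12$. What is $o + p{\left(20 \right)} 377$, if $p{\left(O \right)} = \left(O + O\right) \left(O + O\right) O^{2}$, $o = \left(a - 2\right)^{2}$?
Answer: $241280100$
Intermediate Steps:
$o = 100$ ($o = \left(12 - 2\right)^{2} = 10^{2} = 100$)
$p{\left(O \right)} = 4 O^{4}$ ($p{\left(O \right)} = 2 O 2 O O^{2} = 4 O^{2} O^{2} = 4 O^{4}$)
$o + p{\left(20 \right)} 377 = 100 + 4 \cdot 20^{4} \cdot 377 = 100 + 4 \cdot 160000 \cdot 377 = 100 + 640000 \cdot 377 = 100 + 241280000 = 241280100$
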